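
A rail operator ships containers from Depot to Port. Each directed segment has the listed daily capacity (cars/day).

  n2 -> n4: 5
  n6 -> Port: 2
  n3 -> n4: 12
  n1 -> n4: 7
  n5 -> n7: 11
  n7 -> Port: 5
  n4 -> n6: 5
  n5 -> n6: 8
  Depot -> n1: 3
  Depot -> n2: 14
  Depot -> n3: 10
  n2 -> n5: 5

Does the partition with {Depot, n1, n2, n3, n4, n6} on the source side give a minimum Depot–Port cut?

Yes — it is a minimum cut (capacity 7).

Given cut capacity: 5 + 2 = 7.
Augment Depot→n1→n4→n6→Port: bottleneck 2, flow now 2.
Augment Depot→n2→n5→n7→Port: bottleneck 5, flow now 7.
No augmenting path remains; maximum flow = 7.
Cut capacity 7 equals the max flow, so it is a minimum cut.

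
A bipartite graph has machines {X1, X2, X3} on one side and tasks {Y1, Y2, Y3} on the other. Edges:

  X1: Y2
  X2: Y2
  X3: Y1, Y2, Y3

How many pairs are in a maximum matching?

Unit-capacity flow: source→left, listed edges, right→sink; max matching = max flow.
Augmenting path X1→Y2 (+1); matched 1.
Augmenting path X3→Y1 (+1); matched 2.
No augmenting path remains; maximum matching = 2.
König certificate: {X3, Y2} is a vertex cover of size 2 (every listed pair touches it), so no matching can be larger.

2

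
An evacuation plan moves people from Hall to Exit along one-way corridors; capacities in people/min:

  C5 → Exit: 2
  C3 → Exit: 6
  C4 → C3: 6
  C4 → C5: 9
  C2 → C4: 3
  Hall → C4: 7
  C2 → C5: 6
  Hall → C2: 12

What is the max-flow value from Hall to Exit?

Augment Hall→C2→C5→Exit: bottleneck 2, flow now 2.
Augment Hall→C4→C3→Exit: bottleneck 6, flow now 8.
No augmenting path remains; maximum flow = 8.
In the residual graph, reachable from Hall: {Hall, C2, C4, C5}.
Min-cut edges: C4→C3 (6), C5→Exit (2); capacity 6 + 2 = 8.
This cut is saturated, so no flow can exceed 8.

8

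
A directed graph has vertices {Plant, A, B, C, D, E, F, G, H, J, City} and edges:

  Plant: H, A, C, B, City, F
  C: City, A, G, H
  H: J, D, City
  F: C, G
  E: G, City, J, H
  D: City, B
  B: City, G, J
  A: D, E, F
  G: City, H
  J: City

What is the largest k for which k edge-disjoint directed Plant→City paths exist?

6

Assign every edge capacity 1; by Menger, the answer equals the max flow.
Path Plant→City (+1); total 1.
Path Plant→B→City (+1); total 2.
Path Plant→C→City (+1); total 3.
Path Plant→H→City (+1); total 4.
Path Plant→A→D→City (+1); total 5.
Path Plant→F→G→City (+1); total 6.
No residual Plant→City path; max flow = 6.
Certifying cut of size 6: {Plant→A, Plant→B, Plant→C, Plant→City, Plant→F, Plant→H}.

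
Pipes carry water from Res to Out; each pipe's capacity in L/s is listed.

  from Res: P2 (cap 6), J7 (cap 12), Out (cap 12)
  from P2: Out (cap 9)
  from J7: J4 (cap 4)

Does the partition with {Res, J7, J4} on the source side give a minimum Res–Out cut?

Yes — it is a minimum cut (capacity 18).

Given cut capacity: 6 + 12 = 18.
Augment Res→Out: bottleneck 12, flow now 12.
Augment Res→P2→Out: bottleneck 6, flow now 18.
No augmenting path remains; maximum flow = 18.
Cut capacity 18 equals the max flow, so it is a minimum cut.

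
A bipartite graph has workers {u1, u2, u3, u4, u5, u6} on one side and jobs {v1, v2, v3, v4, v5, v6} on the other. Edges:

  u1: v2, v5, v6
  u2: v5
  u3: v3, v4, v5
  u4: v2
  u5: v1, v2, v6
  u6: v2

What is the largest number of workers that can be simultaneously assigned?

5

Unit-capacity flow: source→left, listed edges, right→sink; max matching = max flow.
Augmenting path u1→v2 (+1); matched 1.
Augmenting path u2→v5 (+1); matched 2.
Augmenting path u3→v3 (+1); matched 3.
Augmenting path u5→v1 (+1); matched 4.
Augmenting path u4→v2→u1→v6 (+1); matched 5.
No augmenting path remains; maximum matching = 5.
König certificate: {u1, u2, u3, u5, v2} is a vertex cover of size 5 (every listed pair touches it), so no matching can be larger.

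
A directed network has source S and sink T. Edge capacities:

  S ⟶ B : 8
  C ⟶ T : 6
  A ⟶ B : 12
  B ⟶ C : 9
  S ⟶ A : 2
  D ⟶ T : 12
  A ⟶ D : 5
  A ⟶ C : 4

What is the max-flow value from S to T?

8

Augment S→A→C→T: bottleneck 2, flow now 2.
Augment S→B→C→T: bottleneck 4, flow now 6.
Augment S→B→C→A→D→T: bottleneck 2, flow now 8. (uses reverse residual edge)
No augmenting path remains; maximum flow = 8.
In the residual graph, reachable from S: {S, B, C}.
Min-cut edges: S→A (2), C→T (6); capacity 2 + 6 = 8.
This cut is saturated, so no flow can exceed 8.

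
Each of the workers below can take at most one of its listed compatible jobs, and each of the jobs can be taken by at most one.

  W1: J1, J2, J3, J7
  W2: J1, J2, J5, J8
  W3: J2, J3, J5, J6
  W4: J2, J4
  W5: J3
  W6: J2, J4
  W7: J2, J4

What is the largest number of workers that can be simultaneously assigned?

Unit-capacity flow: source→left, listed edges, right→sink; max matching = max flow.
Augmenting path W1→J1 (+1); matched 1.
Augmenting path W2→J2 (+1); matched 2.
Augmenting path W3→J3 (+1); matched 3.
Augmenting path W4→J4 (+1); matched 4.
Augmenting path W5→J3→W3→J5 (+1); matched 5.
Augmenting path W6→J2→W2→J8 (+1); matched 6.
No augmenting path remains; maximum matching = 6.
König certificate: {W1, W2, W3, W5, J2, J4} is a vertex cover of size 6 (every listed pair touches it), so no matching can be larger.

6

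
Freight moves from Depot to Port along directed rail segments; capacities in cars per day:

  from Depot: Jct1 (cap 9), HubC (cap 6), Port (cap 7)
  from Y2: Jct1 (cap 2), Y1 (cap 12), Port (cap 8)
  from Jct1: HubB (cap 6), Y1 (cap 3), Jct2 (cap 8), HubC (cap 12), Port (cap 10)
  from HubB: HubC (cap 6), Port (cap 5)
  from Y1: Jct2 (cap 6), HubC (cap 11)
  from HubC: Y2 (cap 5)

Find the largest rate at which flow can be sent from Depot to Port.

Augment Depot→Port: bottleneck 7, flow now 7.
Augment Depot→Jct1→Port: bottleneck 9, flow now 16.
Augment Depot→HubC→Y2→Port: bottleneck 5, flow now 21.
No augmenting path remains; maximum flow = 21.
In the residual graph, reachable from Depot: {Depot, HubC}.
Min-cut edges: Depot→Jct1 (9), Depot→Port (7), HubC→Y2 (5); capacity 9 + 7 + 5 = 21.
This cut is saturated, so no flow can exceed 21.

21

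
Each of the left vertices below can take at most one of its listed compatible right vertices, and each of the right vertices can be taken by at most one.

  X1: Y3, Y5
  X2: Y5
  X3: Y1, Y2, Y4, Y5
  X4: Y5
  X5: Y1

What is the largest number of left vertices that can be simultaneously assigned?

Unit-capacity flow: source→left, listed edges, right→sink; max matching = max flow.
Augmenting path X1→Y3 (+1); matched 1.
Augmenting path X2→Y5 (+1); matched 2.
Augmenting path X3→Y1 (+1); matched 3.
Augmenting path X5→Y1→X3→Y2 (+1); matched 4.
No augmenting path remains; maximum matching = 4.
König certificate: {X1, X3, X5, Y5} is a vertex cover of size 4 (every listed pair touches it), so no matching can be larger.

4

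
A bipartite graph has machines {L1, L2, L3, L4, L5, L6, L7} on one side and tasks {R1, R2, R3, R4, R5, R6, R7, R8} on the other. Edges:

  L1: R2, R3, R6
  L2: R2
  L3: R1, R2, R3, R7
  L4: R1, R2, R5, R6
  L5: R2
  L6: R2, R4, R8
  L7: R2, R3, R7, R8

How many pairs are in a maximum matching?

6

Unit-capacity flow: source→left, listed edges, right→sink; max matching = max flow.
Augmenting path L1→R2 (+1); matched 1.
Augmenting path L3→R1 (+1); matched 2.
Augmenting path L4→R5 (+1); matched 3.
Augmenting path L6→R4 (+1); matched 4.
Augmenting path L7→R3 (+1); matched 5.
Augmenting path L2→R2→L1→R6 (+1); matched 6.
No augmenting path remains; maximum matching = 6.
König certificate: {L1, L3, L4, L6, L7, R2} is a vertex cover of size 6 (every listed pair touches it), so no matching can be larger.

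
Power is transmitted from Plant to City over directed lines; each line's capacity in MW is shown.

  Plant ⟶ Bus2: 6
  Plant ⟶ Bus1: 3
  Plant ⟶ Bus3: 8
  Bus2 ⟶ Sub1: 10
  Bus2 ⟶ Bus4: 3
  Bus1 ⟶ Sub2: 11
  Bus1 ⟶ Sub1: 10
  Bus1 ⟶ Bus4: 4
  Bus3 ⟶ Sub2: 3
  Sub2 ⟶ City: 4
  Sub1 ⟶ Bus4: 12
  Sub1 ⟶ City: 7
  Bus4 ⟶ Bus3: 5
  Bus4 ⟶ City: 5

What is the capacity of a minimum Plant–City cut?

12

Augment Plant→Bus2→Sub1→City: bottleneck 6, flow now 6.
Augment Plant→Bus1→Sub2→City: bottleneck 3, flow now 9.
Augment Plant→Bus3→Sub2→City: bottleneck 1, flow now 10.
Augment Plant→Bus3→Sub2→Bus1→Sub1→City: bottleneck 1, flow now 11. (uses reverse residual edge)
Augment Plant→Bus3→Sub2→Bus1→Bus4→City: bottleneck 1, flow now 12. (uses reverse residual edge)
No augmenting path remains; maximum flow = 12.
By max-flow min-cut, the minimum cut capacity equals the max flow.
In the residual graph, reachable from Plant: {Plant, Bus3}.
Min-cut edges: Plant→Bus2 (6), Plant→Bus1 (3), Bus3→Sub2 (3); capacity 6 + 3 + 3 = 12.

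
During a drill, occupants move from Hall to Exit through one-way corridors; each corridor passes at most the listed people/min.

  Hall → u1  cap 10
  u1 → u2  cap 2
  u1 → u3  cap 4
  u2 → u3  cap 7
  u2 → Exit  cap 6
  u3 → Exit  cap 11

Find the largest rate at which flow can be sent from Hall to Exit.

Augment Hall→u1→u2→Exit: bottleneck 2, flow now 2.
Augment Hall→u1→u3→Exit: bottleneck 4, flow now 6.
No augmenting path remains; maximum flow = 6.
In the residual graph, reachable from Hall: {Hall, u1}.
Min-cut edges: u1→u2 (2), u1→u3 (4); capacity 2 + 4 = 6.
This cut is saturated, so no flow can exceed 6.

6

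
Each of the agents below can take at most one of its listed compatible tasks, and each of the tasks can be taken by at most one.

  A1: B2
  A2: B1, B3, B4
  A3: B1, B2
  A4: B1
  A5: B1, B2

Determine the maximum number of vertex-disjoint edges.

Unit-capacity flow: source→left, listed edges, right→sink; max matching = max flow.
Augmenting path A1→B2 (+1); matched 1.
Augmenting path A2→B1 (+1); matched 2.
Augmenting path A3→B1→A2→B3 (+1); matched 3.
No augmenting path remains; maximum matching = 3.
König certificate: {A2, B1, B2} is a vertex cover of size 3 (every listed pair touches it), so no matching can be larger.

3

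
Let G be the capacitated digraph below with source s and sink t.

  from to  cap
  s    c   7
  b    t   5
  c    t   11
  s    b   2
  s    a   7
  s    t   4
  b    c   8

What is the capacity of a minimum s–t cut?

Augment s→t: bottleneck 4, flow now 4.
Augment s→b→t: bottleneck 2, flow now 6.
Augment s→c→t: bottleneck 7, flow now 13.
No augmenting path remains; maximum flow = 13.
By max-flow min-cut, the minimum cut capacity equals the max flow.
In the residual graph, reachable from s: {s, a}.
Min-cut edges: s→b (2), s→c (7), s→t (4); capacity 2 + 7 + 4 = 13.

13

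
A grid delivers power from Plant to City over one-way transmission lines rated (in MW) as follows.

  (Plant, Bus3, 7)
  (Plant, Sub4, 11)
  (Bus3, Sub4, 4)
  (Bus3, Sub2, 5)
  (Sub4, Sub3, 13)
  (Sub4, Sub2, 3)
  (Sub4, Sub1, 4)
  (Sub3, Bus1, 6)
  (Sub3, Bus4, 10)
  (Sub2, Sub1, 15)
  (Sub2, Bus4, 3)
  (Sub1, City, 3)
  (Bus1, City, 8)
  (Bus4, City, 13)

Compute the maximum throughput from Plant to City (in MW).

Augment Plant→Sub4→Sub1→City: bottleneck 3, flow now 3.
Augment Plant→Bus3→Sub2→Bus4→City: bottleneck 3, flow now 6.
Augment Plant→Sub4→Sub3→Bus1→City: bottleneck 6, flow now 12.
Augment Plant→Sub4→Sub3→Bus4→City: bottleneck 2, flow now 14.
Augment Plant→Bus3→Sub4→Sub3→Bus4→City: bottleneck 4, flow now 18.
No augmenting path remains; maximum flow = 18.
In the residual graph, reachable from Plant: {Plant}.
Min-cut edges: Plant→Bus3 (7), Plant→Sub4 (11); capacity 7 + 11 = 18.
This cut is saturated, so no flow can exceed 18.

18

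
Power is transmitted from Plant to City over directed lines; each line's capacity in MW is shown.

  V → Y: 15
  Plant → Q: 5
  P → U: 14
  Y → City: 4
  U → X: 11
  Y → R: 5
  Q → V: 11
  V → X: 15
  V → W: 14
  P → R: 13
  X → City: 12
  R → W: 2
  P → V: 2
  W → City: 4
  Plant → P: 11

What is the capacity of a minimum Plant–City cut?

16

Augment Plant→P→R→W→City: bottleneck 2, flow now 2.
Augment Plant→P→U→X→City: bottleneck 9, flow now 11.
Augment Plant→Q→V→W→City: bottleneck 2, flow now 13.
Augment Plant→Q→V→X→City: bottleneck 3, flow now 16.
No augmenting path remains; maximum flow = 16.
By max-flow min-cut, the minimum cut capacity equals the max flow.
In the residual graph, reachable from Plant: {Plant}.
Min-cut edges: Plant→P (11), Plant→Q (5); capacity 11 + 5 = 16.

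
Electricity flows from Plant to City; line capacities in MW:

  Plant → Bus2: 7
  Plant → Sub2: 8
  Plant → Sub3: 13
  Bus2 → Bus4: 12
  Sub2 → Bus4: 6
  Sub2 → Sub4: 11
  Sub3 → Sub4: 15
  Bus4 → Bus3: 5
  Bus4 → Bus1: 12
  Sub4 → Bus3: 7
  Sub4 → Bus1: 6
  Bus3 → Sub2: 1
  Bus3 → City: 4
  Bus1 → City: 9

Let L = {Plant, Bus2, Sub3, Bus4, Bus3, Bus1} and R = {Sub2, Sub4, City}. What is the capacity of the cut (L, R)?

Edges leaving {Plant, Bus2, Sub3, Bus4, Bus3, Bus1}: Plant→Sub2 (8), Sub3→Sub4 (15), Bus3→Sub2 (1), Bus3→City (4), Bus1→City (9).
Cut capacity = 8 + 15 + 1 + 4 + 9 = 37.

37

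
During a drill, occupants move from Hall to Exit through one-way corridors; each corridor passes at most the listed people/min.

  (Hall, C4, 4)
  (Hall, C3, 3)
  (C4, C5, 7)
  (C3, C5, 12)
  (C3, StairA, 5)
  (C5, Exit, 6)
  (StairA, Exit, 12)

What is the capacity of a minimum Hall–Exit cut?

7

Augment Hall→C4→C5→Exit: bottleneck 4, flow now 4.
Augment Hall→C3→C5→Exit: bottleneck 2, flow now 6.
Augment Hall→C3→StairA→Exit: bottleneck 1, flow now 7.
No augmenting path remains; maximum flow = 7.
By max-flow min-cut, the minimum cut capacity equals the max flow.
In the residual graph, reachable from Hall: {Hall}.
Min-cut edges: Hall→C4 (4), Hall→C3 (3); capacity 4 + 3 = 7.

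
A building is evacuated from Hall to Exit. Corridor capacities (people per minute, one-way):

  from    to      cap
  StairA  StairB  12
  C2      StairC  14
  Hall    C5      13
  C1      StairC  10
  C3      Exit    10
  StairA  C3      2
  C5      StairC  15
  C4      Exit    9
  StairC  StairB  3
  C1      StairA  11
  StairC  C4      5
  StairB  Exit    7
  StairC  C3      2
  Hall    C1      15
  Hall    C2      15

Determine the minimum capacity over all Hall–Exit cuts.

16

Augment Hall→C5→StairC→StairB→Exit: bottleneck 3, flow now 3.
Augment Hall→C5→StairC→C4→Exit: bottleneck 5, flow now 8.
Augment Hall→C5→StairC→C3→Exit: bottleneck 2, flow now 10.
Augment Hall→C1→StairA→StairB→Exit: bottleneck 4, flow now 14.
Augment Hall→C1→StairA→C3→Exit: bottleneck 2, flow now 16.
No augmenting path remains; maximum flow = 16.
By max-flow min-cut, the minimum cut capacity equals the max flow.
In the residual graph, reachable from Hall: {Hall, C5, C1, C2, StairC, StairA, StairB}.
Min-cut edges: StairC→C4 (5), StairC→C3 (2), StairA→C3 (2), StairB→Exit (7); capacity 5 + 2 + 2 + 7 = 16.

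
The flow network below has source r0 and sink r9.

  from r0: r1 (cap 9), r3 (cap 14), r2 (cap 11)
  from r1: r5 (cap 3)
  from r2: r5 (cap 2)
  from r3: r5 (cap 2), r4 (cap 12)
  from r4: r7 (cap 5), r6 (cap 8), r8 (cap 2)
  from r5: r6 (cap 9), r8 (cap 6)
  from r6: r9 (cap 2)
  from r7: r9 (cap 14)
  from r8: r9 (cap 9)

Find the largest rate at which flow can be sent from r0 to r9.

15

Augment r0→r1→r5→r6→r9: bottleneck 2, flow now 2.
Augment r0→r1→r5→r8→r9: bottleneck 1, flow now 3.
Augment r0→r2→r5→r8→r9: bottleneck 2, flow now 5.
Augment r0→r3→r4→r7→r9: bottleneck 5, flow now 10.
Augment r0→r3→r4→r8→r9: bottleneck 2, flow now 12.
Augment r0→r3→r5→r8→r9: bottleneck 2, flow now 14.
Augment r0→r3→r4→r6→r5→r8→r9: bottleneck 1, flow now 15. (uses reverse residual edge)
No augmenting path remains; maximum flow = 15.
In the residual graph, reachable from r0: {r0, r1, r2, r3, r4, r5, r6}.
Min-cut edges: r4→r7 (5), r4→r8 (2), r5→r8 (6), r6→r9 (2); capacity 5 + 2 + 6 + 2 = 15.
This cut is saturated, so no flow can exceed 15.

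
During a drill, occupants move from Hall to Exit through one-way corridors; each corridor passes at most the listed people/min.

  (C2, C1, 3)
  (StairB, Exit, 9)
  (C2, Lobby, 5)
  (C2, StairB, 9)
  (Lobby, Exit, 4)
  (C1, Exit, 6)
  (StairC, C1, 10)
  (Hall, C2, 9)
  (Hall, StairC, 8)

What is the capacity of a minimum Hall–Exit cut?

15

Augment Hall→C2→Lobby→Exit: bottleneck 4, flow now 4.
Augment Hall→C2→C1→Exit: bottleneck 3, flow now 7.
Augment Hall→C2→StairB→Exit: bottleneck 2, flow now 9.
Augment Hall→StairC→C1→Exit: bottleneck 3, flow now 12.
Augment Hall→StairC→C1→C2→StairB→Exit: bottleneck 3, flow now 15. (uses reverse residual edge)
No augmenting path remains; maximum flow = 15.
By max-flow min-cut, the minimum cut capacity equals the max flow.
In the residual graph, reachable from Hall: {Hall, StairC, C1}.
Min-cut edges: Hall→C2 (9), C1→Exit (6); capacity 9 + 6 = 15.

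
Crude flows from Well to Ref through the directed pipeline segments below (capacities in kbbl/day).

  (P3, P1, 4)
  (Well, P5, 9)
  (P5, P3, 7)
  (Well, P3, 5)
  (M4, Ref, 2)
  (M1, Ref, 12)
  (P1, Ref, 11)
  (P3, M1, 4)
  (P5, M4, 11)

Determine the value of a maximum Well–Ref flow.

10

Augment Well→P3→P1→Ref: bottleneck 4, flow now 4.
Augment Well→P3→M1→Ref: bottleneck 1, flow now 5.
Augment Well→P5→M4→Ref: bottleneck 2, flow now 7.
Augment Well→P5→P3→M1→Ref: bottleneck 3, flow now 10.
No augmenting path remains; maximum flow = 10.
In the residual graph, reachable from Well: {Well, P3, P5, M4}.
Min-cut edges: P3→P1 (4), P3→M1 (4), M4→Ref (2); capacity 4 + 4 + 2 = 10.
This cut is saturated, so no flow can exceed 10.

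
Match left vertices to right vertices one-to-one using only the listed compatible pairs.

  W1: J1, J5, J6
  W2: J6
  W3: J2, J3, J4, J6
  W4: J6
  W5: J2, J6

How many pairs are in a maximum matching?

Unit-capacity flow: source→left, listed edges, right→sink; max matching = max flow.
Augmenting path W1→J1 (+1); matched 1.
Augmenting path W2→J6 (+1); matched 2.
Augmenting path W3→J2 (+1); matched 3.
Augmenting path W5→J2→W3→J3 (+1); matched 4.
No augmenting path remains; maximum matching = 4.
König certificate: {W1, W3, W5, J6} is a vertex cover of size 4 (every listed pair touches it), so no matching can be larger.

4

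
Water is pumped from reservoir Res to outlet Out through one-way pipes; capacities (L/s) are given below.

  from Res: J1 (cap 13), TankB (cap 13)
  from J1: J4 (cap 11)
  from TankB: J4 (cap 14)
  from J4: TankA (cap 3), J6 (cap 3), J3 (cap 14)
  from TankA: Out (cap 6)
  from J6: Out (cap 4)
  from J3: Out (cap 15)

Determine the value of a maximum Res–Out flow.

20

Augment Res→J1→J4→TankA→Out: bottleneck 3, flow now 3.
Augment Res→J1→J4→J6→Out: bottleneck 3, flow now 6.
Augment Res→J1→J4→J3→Out: bottleneck 5, flow now 11.
Augment Res→TankB→J4→J3→Out: bottleneck 9, flow now 20.
No augmenting path remains; maximum flow = 20.
In the residual graph, reachable from Res: {Res, J1, TankB, J4}.
Min-cut edges: J4→TankA (3), J4→J6 (3), J4→J3 (14); capacity 3 + 3 + 14 = 20.
This cut is saturated, so no flow can exceed 20.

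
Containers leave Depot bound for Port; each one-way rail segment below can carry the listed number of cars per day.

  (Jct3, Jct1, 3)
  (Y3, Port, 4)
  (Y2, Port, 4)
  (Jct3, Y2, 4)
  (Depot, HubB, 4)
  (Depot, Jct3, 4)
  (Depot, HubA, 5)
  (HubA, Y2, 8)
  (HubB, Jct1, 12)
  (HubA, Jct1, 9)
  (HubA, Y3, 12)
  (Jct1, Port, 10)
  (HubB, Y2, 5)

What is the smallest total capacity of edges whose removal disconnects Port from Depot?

Augment Depot→HubB→Jct1→Port: bottleneck 4, flow now 4.
Augment Depot→HubA→Y3→Port: bottleneck 4, flow now 8.
Augment Depot→HubA→Jct1→Port: bottleneck 1, flow now 9.
Augment Depot→Jct3→Jct1→Port: bottleneck 3, flow now 12.
Augment Depot→Jct3→Y2→Port: bottleneck 1, flow now 13.
No augmenting path remains; maximum flow = 13.
By max-flow min-cut, the minimum cut capacity equals the max flow.
In the residual graph, reachable from Depot: {Depot}.
Min-cut edges: Depot→HubB (4), Depot→HubA (5), Depot→Jct3 (4); capacity 4 + 5 + 4 = 13.

13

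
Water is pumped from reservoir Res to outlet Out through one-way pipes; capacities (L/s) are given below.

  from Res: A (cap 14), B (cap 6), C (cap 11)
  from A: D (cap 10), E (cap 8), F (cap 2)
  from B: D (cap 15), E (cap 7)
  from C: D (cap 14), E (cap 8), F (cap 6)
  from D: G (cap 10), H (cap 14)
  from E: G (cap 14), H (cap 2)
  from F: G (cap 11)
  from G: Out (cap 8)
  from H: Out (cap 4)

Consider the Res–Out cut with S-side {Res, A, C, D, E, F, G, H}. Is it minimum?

Given cut capacity: 6 + 8 + 4 = 18.
Augment Res→A→D→G→Out: bottleneck 8, flow now 8.
Augment Res→A→D→H→Out: bottleneck 2, flow now 10.
Augment Res→A→E→H→Out: bottleneck 2, flow now 12.
No augmenting path remains; maximum flow = 12.
In the residual graph, reachable from Res: {Res, A, B, C, D, E, F, G, H}.
Min-cut edges: G→Out (8), H→Out (4); capacity 8 + 4 = 12.
Cut capacity 18 exceeds the max flow 12, so it is not minimum.

No — its capacity is 18, but the minimum cut has capacity 12.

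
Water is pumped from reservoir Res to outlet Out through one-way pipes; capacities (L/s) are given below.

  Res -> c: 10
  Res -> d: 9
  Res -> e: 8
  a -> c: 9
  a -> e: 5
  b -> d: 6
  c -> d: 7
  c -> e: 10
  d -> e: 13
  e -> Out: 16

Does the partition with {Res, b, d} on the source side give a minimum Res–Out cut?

No — its capacity is 31, but the minimum cut has capacity 16.

Given cut capacity: 10 + 8 + 13 = 31.
Augment Res→e→Out: bottleneck 8, flow now 8.
Augment Res→c→e→Out: bottleneck 8, flow now 16.
No augmenting path remains; maximum flow = 16.
In the residual graph, reachable from Res: {Res, c, d, e}.
Min-cut edges: e→Out (16); capacity 16 = 16.
Cut capacity 31 exceeds the max flow 16, so it is not minimum.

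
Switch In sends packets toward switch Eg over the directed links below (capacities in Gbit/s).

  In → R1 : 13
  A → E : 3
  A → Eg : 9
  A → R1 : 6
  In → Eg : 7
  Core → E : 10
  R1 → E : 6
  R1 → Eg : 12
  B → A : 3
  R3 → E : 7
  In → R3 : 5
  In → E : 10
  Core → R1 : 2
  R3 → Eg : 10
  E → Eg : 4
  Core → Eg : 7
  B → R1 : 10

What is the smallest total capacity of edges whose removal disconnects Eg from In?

Augment In→Eg: bottleneck 7, flow now 7.
Augment In→R3→Eg: bottleneck 5, flow now 12.
Augment In→R1→Eg: bottleneck 12, flow now 24.
Augment In→E→Eg: bottleneck 4, flow now 28.
No augmenting path remains; maximum flow = 28.
By max-flow min-cut, the minimum cut capacity equals the max flow.
In the residual graph, reachable from In: {In, R1, E}.
Min-cut edges: In→R3 (5), In→Eg (7), R1→Eg (12), E→Eg (4); capacity 5 + 7 + 12 + 4 = 28.

28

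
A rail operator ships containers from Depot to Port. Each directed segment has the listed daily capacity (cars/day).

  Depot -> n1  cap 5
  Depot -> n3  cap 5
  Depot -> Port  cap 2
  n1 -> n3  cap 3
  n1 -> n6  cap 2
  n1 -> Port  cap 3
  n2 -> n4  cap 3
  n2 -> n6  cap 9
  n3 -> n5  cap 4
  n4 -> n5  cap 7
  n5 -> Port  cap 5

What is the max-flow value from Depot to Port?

Augment Depot→Port: bottleneck 2, flow now 2.
Augment Depot→n1→Port: bottleneck 3, flow now 5.
Augment Depot→n3→n5→Port: bottleneck 4, flow now 9.
No augmenting path remains; maximum flow = 9.
In the residual graph, reachable from Depot: {Depot, n1, n3, n6}.
Min-cut edges: Depot→Port (2), n1→Port (3), n3→n5 (4); capacity 2 + 3 + 4 = 9.
This cut is saturated, so no flow can exceed 9.

9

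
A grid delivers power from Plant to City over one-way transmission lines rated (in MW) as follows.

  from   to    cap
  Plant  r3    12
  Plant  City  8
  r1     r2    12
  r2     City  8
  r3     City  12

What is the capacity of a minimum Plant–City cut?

20

Augment Plant→City: bottleneck 8, flow now 8.
Augment Plant→r3→City: bottleneck 12, flow now 20.
No augmenting path remains; maximum flow = 20.
By max-flow min-cut, the minimum cut capacity equals the max flow.
In the residual graph, reachable from Plant: {Plant}.
Min-cut edges: Plant→r3 (12), Plant→City (8); capacity 12 + 8 = 20.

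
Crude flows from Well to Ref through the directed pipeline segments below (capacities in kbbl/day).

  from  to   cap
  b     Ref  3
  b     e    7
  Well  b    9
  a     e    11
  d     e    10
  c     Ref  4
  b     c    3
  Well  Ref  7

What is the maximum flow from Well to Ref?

13

Augment Well→Ref: bottleneck 7, flow now 7.
Augment Well→b→Ref: bottleneck 3, flow now 10.
Augment Well→b→c→Ref: bottleneck 3, flow now 13.
No augmenting path remains; maximum flow = 13.
In the residual graph, reachable from Well: {Well, b, e}.
Min-cut edges: Well→Ref (7), b→c (3), b→Ref (3); capacity 7 + 3 + 3 = 13.
This cut is saturated, so no flow can exceed 13.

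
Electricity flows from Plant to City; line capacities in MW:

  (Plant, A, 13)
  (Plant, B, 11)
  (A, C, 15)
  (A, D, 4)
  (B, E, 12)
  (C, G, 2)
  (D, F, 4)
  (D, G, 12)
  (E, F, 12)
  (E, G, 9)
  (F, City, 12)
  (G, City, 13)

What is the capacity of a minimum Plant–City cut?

Augment Plant→A→C→G→City: bottleneck 2, flow now 2.
Augment Plant→A→D→F→City: bottleneck 4, flow now 6.
Augment Plant→B→E→F→City: bottleneck 8, flow now 14.
Augment Plant→B→E→G→City: bottleneck 3, flow now 17.
No augmenting path remains; maximum flow = 17.
By max-flow min-cut, the minimum cut capacity equals the max flow.
In the residual graph, reachable from Plant: {Plant, A, C}.
Min-cut edges: Plant→B (11), A→D (4), C→G (2); capacity 11 + 4 + 2 = 17.

17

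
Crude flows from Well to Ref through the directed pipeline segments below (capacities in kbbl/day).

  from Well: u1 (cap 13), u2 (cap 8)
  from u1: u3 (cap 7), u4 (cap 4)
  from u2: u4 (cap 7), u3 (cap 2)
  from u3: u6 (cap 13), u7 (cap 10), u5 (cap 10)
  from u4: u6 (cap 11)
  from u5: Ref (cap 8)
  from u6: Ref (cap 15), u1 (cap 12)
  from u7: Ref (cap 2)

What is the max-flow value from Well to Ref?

Augment Well→u1→u3→u5→Ref: bottleneck 7, flow now 7.
Augment Well→u1→u4→u6→Ref: bottleneck 4, flow now 11.
Augment Well→u2→u3→u5→Ref: bottleneck 1, flow now 12.
Augment Well→u2→u3→u6→Ref: bottleneck 1, flow now 13.
Augment Well→u2→u4→u6→Ref: bottleneck 6, flow now 19.
No augmenting path remains; maximum flow = 19.
In the residual graph, reachable from Well: {Well, u1}.
Min-cut edges: Well→u2 (8), u1→u3 (7), u1→u4 (4); capacity 8 + 7 + 4 = 19.
This cut is saturated, so no flow can exceed 19.

19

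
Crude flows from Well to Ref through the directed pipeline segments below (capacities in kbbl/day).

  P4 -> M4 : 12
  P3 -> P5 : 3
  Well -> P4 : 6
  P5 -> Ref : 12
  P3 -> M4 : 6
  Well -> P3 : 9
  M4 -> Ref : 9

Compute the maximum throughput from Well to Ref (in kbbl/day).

Augment Well→P3→P5→Ref: bottleneck 3, flow now 3.
Augment Well→P3→M4→Ref: bottleneck 6, flow now 9.
Augment Well→P4→M4→Ref: bottleneck 3, flow now 12.
No augmenting path remains; maximum flow = 12.
In the residual graph, reachable from Well: {Well, P3, P4, M4}.
Min-cut edges: P3→P5 (3), M4→Ref (9); capacity 3 + 9 = 12.
This cut is saturated, so no flow can exceed 12.

12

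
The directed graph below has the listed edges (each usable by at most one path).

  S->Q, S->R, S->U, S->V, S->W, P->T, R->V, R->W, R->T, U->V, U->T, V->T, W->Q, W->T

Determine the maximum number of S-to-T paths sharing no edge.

Assign every edge capacity 1; by Menger, the answer equals the max flow.
Path S→R→T (+1); total 1.
Path S→U→T (+1); total 2.
Path S→V→T (+1); total 3.
Path S→W→T (+1); total 4.
No residual S→T path; max flow = 4.
Certifying cut of size 4: {S→R, S→U, S→V, S→W}.

4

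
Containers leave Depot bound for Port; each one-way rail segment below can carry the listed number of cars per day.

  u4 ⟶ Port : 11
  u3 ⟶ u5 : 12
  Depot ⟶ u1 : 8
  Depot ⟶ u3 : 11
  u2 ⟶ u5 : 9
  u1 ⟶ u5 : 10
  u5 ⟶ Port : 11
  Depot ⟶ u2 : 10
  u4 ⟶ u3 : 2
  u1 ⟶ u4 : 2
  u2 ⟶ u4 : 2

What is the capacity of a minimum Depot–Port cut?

15

Augment Depot→u1→u4→Port: bottleneck 2, flow now 2.
Augment Depot→u1→u5→Port: bottleneck 6, flow now 8.
Augment Depot→u2→u4→Port: bottleneck 2, flow now 10.
Augment Depot→u2→u5→Port: bottleneck 5, flow now 15.
No augmenting path remains; maximum flow = 15.
By max-flow min-cut, the minimum cut capacity equals the max flow.
In the residual graph, reachable from Depot: {Depot, u1, u2, u3, u5}.
Min-cut edges: u1→u4 (2), u2→u4 (2), u5→Port (11); capacity 2 + 2 + 11 = 15.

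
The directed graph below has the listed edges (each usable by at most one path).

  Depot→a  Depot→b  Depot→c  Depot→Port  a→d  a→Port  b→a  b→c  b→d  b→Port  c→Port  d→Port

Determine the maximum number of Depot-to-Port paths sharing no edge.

4

Assign every edge capacity 1; by Menger, the answer equals the max flow.
Path Depot→Port (+1); total 1.
Path Depot→a→Port (+1); total 2.
Path Depot→b→Port (+1); total 3.
Path Depot→c→Port (+1); total 4.
No residual Depot→Port path; max flow = 4.
Certifying cut of size 4: {Depot→Port, Depot→a, Depot→b, Depot→c}.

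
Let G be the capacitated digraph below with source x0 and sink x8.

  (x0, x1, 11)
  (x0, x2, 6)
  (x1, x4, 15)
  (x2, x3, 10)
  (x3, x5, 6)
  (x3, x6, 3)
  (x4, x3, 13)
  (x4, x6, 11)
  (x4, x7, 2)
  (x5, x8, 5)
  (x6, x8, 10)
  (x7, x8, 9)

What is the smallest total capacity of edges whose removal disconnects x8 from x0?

17

Augment x0→x1→x4→x6→x8: bottleneck 10, flow now 10.
Augment x0→x1→x4→x7→x8: bottleneck 1, flow now 11.
Augment x0→x2→x3→x5→x8: bottleneck 5, flow now 16.
Augment x0→x2→x3→x6→x4→x7→x8: bottleneck 1, flow now 17. (uses reverse residual edge)
No augmenting path remains; maximum flow = 17.
By max-flow min-cut, the minimum cut capacity equals the max flow.
In the residual graph, reachable from x0: {x0}.
Min-cut edges: x0→x1 (11), x0→x2 (6); capacity 11 + 6 = 17.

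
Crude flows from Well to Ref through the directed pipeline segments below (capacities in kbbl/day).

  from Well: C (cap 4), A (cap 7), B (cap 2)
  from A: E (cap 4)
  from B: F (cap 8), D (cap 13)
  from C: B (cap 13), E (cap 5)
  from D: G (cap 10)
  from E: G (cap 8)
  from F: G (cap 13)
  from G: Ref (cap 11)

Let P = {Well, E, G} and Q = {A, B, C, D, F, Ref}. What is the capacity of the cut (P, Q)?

24

Edges leaving {Well, E, G}: Well→A (7), Well→B (2), Well→C (4), G→Ref (11).
Cut capacity = 7 + 2 + 4 + 11 = 24.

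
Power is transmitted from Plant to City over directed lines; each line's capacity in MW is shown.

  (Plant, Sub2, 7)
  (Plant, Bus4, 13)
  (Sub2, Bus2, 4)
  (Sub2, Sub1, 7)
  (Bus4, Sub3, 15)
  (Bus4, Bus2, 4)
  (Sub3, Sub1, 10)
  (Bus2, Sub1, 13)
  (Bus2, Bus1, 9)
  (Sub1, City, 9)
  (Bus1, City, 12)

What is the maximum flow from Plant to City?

17

Augment Plant→Sub2→Sub1→City: bottleneck 7, flow now 7.
Augment Plant→Bus4→Sub3→Sub1→City: bottleneck 2, flow now 9.
Augment Plant→Bus4→Bus2→Bus1→City: bottleneck 4, flow now 13.
Augment Plant→Bus4→Sub3→Sub1→Sub2→Bus2→Bus1→City: bottleneck 4, flow now 17. (uses reverse residual edge)
No augmenting path remains; maximum flow = 17.
In the residual graph, reachable from Plant: {Plant, Sub2, Bus4, Sub3, Sub1}.
Min-cut edges: Sub2→Bus2 (4), Bus4→Bus2 (4), Sub1→City (9); capacity 4 + 4 + 9 = 17.
This cut is saturated, so no flow can exceed 17.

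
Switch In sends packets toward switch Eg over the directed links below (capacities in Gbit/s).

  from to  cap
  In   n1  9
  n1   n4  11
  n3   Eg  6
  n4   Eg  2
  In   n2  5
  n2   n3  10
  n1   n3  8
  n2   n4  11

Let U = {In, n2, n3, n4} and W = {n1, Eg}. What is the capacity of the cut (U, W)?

17

Edges leaving {In, n2, n3, n4}: In→n1 (9), n3→Eg (6), n4→Eg (2).
Cut capacity = 9 + 6 + 2 = 17.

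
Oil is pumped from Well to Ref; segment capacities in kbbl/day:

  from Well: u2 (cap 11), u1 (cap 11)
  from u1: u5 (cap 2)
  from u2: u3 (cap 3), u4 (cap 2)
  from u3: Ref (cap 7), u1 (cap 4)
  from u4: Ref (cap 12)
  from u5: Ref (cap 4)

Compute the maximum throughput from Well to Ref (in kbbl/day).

Augment Well→u1→u5→Ref: bottleneck 2, flow now 2.
Augment Well→u2→u3→Ref: bottleneck 3, flow now 5.
Augment Well→u2→u4→Ref: bottleneck 2, flow now 7.
No augmenting path remains; maximum flow = 7.
In the residual graph, reachable from Well: {Well, u1, u2}.
Min-cut edges: u1→u5 (2), u2→u3 (3), u2→u4 (2); capacity 2 + 3 + 2 = 7.
This cut is saturated, so no flow can exceed 7.

7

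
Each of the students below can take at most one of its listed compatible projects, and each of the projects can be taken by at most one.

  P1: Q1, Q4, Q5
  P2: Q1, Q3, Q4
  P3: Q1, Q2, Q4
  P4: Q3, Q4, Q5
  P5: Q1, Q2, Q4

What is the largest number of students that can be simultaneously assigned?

5

Unit-capacity flow: source→left, listed edges, right→sink; max matching = max flow.
Augmenting path P1→Q1 (+1); matched 1.
Augmenting path P2→Q3 (+1); matched 2.
Augmenting path P3→Q2 (+1); matched 3.
Augmenting path P4→Q4 (+1); matched 4.
Augmenting path P5→Q1→P1→Q5 (+1); matched 5.
No augmenting path remains; maximum matching = 5.
König certificate: {P1, P2, P3, P4, P5} is a vertex cover of size 5 (every listed pair touches it), so no matching can be larger.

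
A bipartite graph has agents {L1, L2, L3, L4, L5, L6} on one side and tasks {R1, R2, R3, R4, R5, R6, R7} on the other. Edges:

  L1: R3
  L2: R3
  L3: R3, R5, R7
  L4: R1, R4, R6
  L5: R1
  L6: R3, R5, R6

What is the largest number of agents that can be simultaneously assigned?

Unit-capacity flow: source→left, listed edges, right→sink; max matching = max flow.
Augmenting path L1→R3 (+1); matched 1.
Augmenting path L3→R5 (+1); matched 2.
Augmenting path L4→R1 (+1); matched 3.
Augmenting path L6→R6 (+1); matched 4.
Augmenting path L5→R1→L4→R4 (+1); matched 5.
No augmenting path remains; maximum matching = 5.
König certificate: {L3, L4, L5, L6, R3} is a vertex cover of size 5 (every listed pair touches it), so no matching can be larger.

5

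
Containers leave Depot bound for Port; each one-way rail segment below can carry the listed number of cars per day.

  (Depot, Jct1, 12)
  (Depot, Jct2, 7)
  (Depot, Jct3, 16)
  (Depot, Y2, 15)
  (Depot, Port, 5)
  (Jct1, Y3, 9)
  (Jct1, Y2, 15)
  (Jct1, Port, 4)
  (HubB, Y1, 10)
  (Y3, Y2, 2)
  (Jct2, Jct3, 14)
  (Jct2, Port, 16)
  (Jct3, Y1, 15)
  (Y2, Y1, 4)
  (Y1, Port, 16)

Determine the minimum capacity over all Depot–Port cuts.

32

Augment Depot→Port: bottleneck 5, flow now 5.
Augment Depot→Jct1→Port: bottleneck 4, flow now 9.
Augment Depot→Jct2→Port: bottleneck 7, flow now 16.
Augment Depot→Jct3→Y1→Port: bottleneck 15, flow now 31.
Augment Depot→Y2→Y1→Port: bottleneck 1, flow now 32.
No augmenting path remains; maximum flow = 32.
By max-flow min-cut, the minimum cut capacity equals the max flow.
In the residual graph, reachable from Depot: {Depot, Jct1, Y3, Jct3, Y2, Y1}.
Min-cut edges: Depot→Jct2 (7), Depot→Port (5), Jct1→Port (4), Y1→Port (16); capacity 7 + 5 + 4 + 16 = 32.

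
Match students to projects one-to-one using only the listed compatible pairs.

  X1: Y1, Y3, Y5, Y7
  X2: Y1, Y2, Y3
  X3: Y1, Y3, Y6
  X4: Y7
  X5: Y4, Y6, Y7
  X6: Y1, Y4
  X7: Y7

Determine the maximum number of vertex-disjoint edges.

6

Unit-capacity flow: source→left, listed edges, right→sink; max matching = max flow.
Augmenting path X1→Y1 (+1); matched 1.
Augmenting path X2→Y2 (+1); matched 2.
Augmenting path X3→Y3 (+1); matched 3.
Augmenting path X4→Y7 (+1); matched 4.
Augmenting path X5→Y4 (+1); matched 5.
Augmenting path X6→Y1→X1→Y5 (+1); matched 6.
No augmenting path remains; maximum matching = 6.
König certificate: {X1, X2, X3, X5, X6, Y7} is a vertex cover of size 6 (every listed pair touches it), so no matching can be larger.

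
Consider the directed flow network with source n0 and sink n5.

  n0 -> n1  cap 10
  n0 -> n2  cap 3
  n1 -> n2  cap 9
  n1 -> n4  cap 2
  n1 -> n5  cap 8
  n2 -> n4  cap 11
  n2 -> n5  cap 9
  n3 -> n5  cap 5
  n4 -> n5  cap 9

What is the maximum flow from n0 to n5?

13

Augment n0→n1→n5: bottleneck 8, flow now 8.
Augment n0→n2→n5: bottleneck 3, flow now 11.
Augment n0→n1→n2→n5: bottleneck 2, flow now 13.
No augmenting path remains; maximum flow = 13.
In the residual graph, reachable from n0: {n0}.
Min-cut edges: n0→n1 (10), n0→n2 (3); capacity 10 + 3 = 13.
This cut is saturated, so no flow can exceed 13.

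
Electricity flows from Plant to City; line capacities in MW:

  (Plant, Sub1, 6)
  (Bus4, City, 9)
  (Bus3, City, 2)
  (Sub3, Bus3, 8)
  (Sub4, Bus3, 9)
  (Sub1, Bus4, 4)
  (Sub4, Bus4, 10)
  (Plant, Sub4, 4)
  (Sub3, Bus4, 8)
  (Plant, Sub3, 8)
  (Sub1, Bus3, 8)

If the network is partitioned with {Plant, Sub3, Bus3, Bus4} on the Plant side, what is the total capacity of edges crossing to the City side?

Edges leaving {Plant, Sub3, Bus3, Bus4}: Plant→Sub4 (4), Plant→Sub1 (6), Bus3→City (2), Bus4→City (9).
Cut capacity = 4 + 6 + 2 + 9 = 21.

21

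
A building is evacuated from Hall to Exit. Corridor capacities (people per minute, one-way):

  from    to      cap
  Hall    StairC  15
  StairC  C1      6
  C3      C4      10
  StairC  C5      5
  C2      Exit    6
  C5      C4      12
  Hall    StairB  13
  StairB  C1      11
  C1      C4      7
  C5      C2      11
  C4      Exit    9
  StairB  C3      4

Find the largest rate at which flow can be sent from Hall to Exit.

14

Augment Hall→StairC→C5→C4→Exit: bottleneck 5, flow now 5.
Augment Hall→StairC→C1→C4→Exit: bottleneck 4, flow now 9.
Augment Hall→StairC→C1→C4→C5→C2→Exit: bottleneck 2, flow now 11. (uses reverse residual edge)
Augment Hall→StairB→C1→C4→C5→C2→Exit: bottleneck 1, flow now 12. (uses reverse residual edge)
Augment Hall→StairB→C3→C4→C5→C2→Exit: bottleneck 2, flow now 14. (uses reverse residual edge)
No augmenting path remains; maximum flow = 14.
In the residual graph, reachable from Hall: {Hall, StairC, StairB, C1, C3, C4}.
Min-cut edges: StairC→C5 (5), C4→Exit (9); capacity 5 + 9 = 14.
This cut is saturated, so no flow can exceed 14.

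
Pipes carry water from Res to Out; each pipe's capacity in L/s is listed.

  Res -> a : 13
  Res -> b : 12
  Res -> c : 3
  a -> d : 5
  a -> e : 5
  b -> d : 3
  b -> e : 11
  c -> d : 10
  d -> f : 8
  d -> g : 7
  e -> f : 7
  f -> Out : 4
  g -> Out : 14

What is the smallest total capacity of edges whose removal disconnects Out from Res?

Augment Res→a→d→f→Out: bottleneck 4, flow now 4.
Augment Res→a→d→g→Out: bottleneck 1, flow now 5.
Augment Res→b→d→g→Out: bottleneck 3, flow now 8.
Augment Res→c→d→g→Out: bottleneck 3, flow now 11.
No augmenting path remains; maximum flow = 11.
By max-flow min-cut, the minimum cut capacity equals the max flow.
In the residual graph, reachable from Res: {Res, a, b, c, d, e, f}.
Min-cut edges: d→g (7), f→Out (4); capacity 7 + 4 = 11.

11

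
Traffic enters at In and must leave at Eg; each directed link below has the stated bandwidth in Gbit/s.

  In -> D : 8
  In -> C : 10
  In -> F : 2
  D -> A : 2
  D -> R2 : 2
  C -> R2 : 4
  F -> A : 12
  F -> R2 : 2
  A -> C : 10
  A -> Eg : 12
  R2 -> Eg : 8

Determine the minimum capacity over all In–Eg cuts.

Augment In→D→A→Eg: bottleneck 2, flow now 2.
Augment In→D→R2→Eg: bottleneck 2, flow now 4.
Augment In→C→R2→Eg: bottleneck 4, flow now 8.
Augment In→F→A→Eg: bottleneck 2, flow now 10.
No augmenting path remains; maximum flow = 10.
By max-flow min-cut, the minimum cut capacity equals the max flow.
In the residual graph, reachable from In: {In, D, C}.
Min-cut edges: In→F (2), D→A (2), D→R2 (2), C→R2 (4); capacity 2 + 2 + 2 + 4 = 10.

10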